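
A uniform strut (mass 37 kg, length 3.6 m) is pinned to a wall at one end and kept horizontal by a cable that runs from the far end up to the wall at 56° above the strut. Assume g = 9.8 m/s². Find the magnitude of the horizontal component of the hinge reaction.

Take torques about the hinge: T sin 56° · 3.6 = 37×9.8×1.8 = 652.68 N·m.
So T = 652.68 / (0.8290 × 3.6) = 218.69 N.
ΣF_x = 0: H_x = T cos 56° = 122.29 N.

H_x ≈ 122 N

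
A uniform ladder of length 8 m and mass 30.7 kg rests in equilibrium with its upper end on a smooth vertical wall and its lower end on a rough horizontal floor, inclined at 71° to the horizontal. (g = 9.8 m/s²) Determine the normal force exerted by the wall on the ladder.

Torques about the foot: N_wall · 8 sin 71° = 30.7×9.8×4 cos 71° → N_wall = 51.797 N.

N_wall ≈ 51.8 N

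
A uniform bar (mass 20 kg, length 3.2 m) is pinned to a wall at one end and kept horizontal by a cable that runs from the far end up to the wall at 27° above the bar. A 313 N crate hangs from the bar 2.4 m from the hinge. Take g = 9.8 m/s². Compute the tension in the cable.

T ≈ 733 N

Take torques about the hinge: T sin 27° · 3.2 = 20×9.8×1.6 + 313×2.4 = 1064.8 N·m.
So T = 1064.8 / (0.4540 × 3.2) = 732.94 N.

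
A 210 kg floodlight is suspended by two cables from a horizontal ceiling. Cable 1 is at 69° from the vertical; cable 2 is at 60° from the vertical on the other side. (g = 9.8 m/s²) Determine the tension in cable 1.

Angles from the horizontal: cable 1 is 90° − 69° = 21°, cable 2 is 90° − 60° = 30°.
Weight W = 210 × 9.8 = 2058 N acts straight down.
Horizontal: T_1 cos 21° = T_2 cos 30°  →  T_2 = 1.078 T_1.
Vertical: T_1 sin 21° + T_2 sin 30° = 2058.
Substituting the horizontal relation into the vertical equation gives 0.8974 T_1 = 2058, so T_1 = 2293 N.

T_1 ≈ 2290 N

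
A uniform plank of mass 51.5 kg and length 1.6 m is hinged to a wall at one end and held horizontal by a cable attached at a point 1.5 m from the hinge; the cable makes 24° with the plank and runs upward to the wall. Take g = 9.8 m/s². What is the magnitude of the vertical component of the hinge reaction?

|H_y| ≈ 236 N

Take torques about the hinge: T sin 24° · 1.5 = 51.5×9.8×0.8 = 403.76 N·m.
So T = 403.76 / (0.4067 × 1.5) = 661.79 N.
ΣF_y = 0: H_y = (51.5×9.8) − T sin 24° = 504.7 − 269.17 = 235.53 N.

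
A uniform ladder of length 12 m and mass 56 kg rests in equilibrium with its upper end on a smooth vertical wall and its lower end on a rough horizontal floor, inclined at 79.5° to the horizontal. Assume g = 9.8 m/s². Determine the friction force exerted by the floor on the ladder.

Torques about the foot: N_wall · 12 sin 79.5° = 56×9.8×6 cos 79.5° → N_wall = 50.857 N.
ΣF_x = 0: f_floor = N_wall = 50.857 N.

f ≈ 50.9 N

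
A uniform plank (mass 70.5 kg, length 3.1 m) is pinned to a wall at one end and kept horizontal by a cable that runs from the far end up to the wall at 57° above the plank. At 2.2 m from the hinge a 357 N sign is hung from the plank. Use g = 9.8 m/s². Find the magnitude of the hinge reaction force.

|H| ≈ 594 N

Take torques about the hinge: T sin 57° · 3.1 = 70.5×9.8×1.55 + 357×2.2 = 1856.3 N·m.
So T = 1856.3 / (0.8387 × 3.1) = 713.99 N.
ΣF_x = 0: H_x = T cos 57° = 388.87 N.
ΣF_y = 0: H_y = (70.5×9.8 + 357) − T sin 57° = 1047.9 − 598.8 = 449.1 N.
|H| = √(H_x² + H_y²) = √((388.87)² + (449.1)²) = 594.06 N.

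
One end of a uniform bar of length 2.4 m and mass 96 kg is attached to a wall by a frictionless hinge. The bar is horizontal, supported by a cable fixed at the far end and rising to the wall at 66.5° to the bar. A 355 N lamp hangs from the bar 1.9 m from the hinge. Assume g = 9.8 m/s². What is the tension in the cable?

T ≈ 819 N

Take torques about the hinge: T sin 66.5° · 2.4 = 96×9.8×1.2 + 355×1.9 = 1803.5 N·m.
So T = 1803.5 / (0.9171 × 2.4) = 819.4 N.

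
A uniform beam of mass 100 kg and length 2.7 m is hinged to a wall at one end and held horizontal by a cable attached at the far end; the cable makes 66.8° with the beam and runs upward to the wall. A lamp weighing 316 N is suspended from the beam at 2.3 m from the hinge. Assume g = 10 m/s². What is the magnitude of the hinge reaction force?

|H| ≈ 639 N

Take torques about the hinge: T sin 66.8° · 2.7 = 100×10×1.35 + 316×2.3 = 2076.8 N·m.
So T = 2076.8 / (0.9191 × 2.7) = 836.86 N.
ΣF_x = 0: H_x = T cos 66.8° = 329.67 N.
ΣF_y = 0: H_y = (100×10 + 316) − T sin 66.8° = 1316 − 769.19 = 546.81 N.
|H| = √(H_x² + H_y²) = √((329.67)² + (546.81)²) = 638.51 N.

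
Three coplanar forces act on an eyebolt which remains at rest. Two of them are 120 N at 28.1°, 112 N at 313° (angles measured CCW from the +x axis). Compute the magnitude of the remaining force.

Sum the known components: ΣF_x = 182.2 N, ΣF_y = -25.39 N.
For equilibrium the remaining force must supply (−ΣF_x, −ΣF_y) = (-182.2, 25.39) N.
Magnitude = √((-182.2)² + (25.39)²) = 184 N; direction = atan2(25.39, -182.2) = 172.1°.

F ≈ 184 N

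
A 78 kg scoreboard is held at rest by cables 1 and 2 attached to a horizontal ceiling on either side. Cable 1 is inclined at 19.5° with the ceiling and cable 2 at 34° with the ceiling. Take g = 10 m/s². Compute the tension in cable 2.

T_2 ≈ 915 N

Weight W = 78 × 10 = 780 N acts straight down.
Horizontal: T_1 cos 19.5° = T_2 cos 34°  →  T_1 = 0.8795 T_2.
Vertical: T_1 sin 19.5° + T_2 sin 34° = 780.
Substituting the horizontal relation into the vertical equation gives 0.8528 T_2 = 780, so T_2 = 914.7 N.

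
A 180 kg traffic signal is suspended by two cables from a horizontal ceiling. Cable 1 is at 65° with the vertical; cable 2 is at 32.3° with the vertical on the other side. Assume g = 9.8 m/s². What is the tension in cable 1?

T_1 ≈ 950 N

Angles from the horizontal: cable 1 is 90° − 65° = 25°, cable 2 is 90° − 32.3° = 57.7°.
Weight W = 180 × 9.8 = 1764 N acts straight down.
Horizontal: T_1 cos 25° = T_2 cos 57.7°  →  T_2 = 1.696 T_1.
Vertical: T_1 sin 25° + T_2 sin 57.7° = 1764.
Substituting the horizontal relation into the vertical equation gives 1.856 T_1 = 1764, so T_1 = 950.3 N.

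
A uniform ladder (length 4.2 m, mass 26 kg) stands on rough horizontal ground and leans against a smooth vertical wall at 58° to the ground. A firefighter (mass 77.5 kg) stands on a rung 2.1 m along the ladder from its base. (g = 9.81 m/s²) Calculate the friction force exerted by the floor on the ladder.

Torques about the foot: N_wall · 4.2 sin 58° = 26×9.81×2.1 cos 58° + 77.5×9.81×2.1 cos 58° → N_wall = 317.23 N.
ΣF_x = 0: f_floor = N_wall = 317.23 N.

f ≈ 317 N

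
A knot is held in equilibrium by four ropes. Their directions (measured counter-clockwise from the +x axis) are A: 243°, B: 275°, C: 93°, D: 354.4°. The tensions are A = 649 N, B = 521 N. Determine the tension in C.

Resolve: ΣF_x = 649 cos 243° + 521 cos 275° + T_C cos 93° + T_D cos 354.4° = 0.
        ΣF_y = 649 sin 243° + 521 sin 275° + T_C sin 93° + T_D sin 354.4° = 0.
The known terms sum to (-249.2, -1097) N, so -0.0523 T_C + 0.9952 T_D = 249.2 and 0.9986 T_C − 0.0976 T_D = 1097.
Solving simultaneously: T_C = 1129 N, T_D = 309.8 N.

T_C ≈ 1130 N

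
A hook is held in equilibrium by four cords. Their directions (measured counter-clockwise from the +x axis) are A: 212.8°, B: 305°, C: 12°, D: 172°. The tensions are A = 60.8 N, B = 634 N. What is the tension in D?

T_D ≈ 1770 N

Resolve: ΣF_x = 60.8 cos 212.8° + 634 cos 305° + T_C cos 12° + T_D cos 172° = 0.
        ΣF_y = 60.8 sin 212.8° + 634 sin 305° + T_C sin 12° + T_D sin 172° = 0.
The known terms sum to (312.5, -552.3) N, so 0.9781 T_C − 0.9903 T_D = -312.5 and 0.2079 T_C + 0.1392 T_D = 552.3.
Solving simultaneously: T_C = 1472 N, T_D = 1769 N.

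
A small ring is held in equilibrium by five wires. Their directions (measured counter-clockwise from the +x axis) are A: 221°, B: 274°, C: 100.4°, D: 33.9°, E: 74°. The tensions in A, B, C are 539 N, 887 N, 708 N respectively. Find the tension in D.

Resolve: ΣF_x = 539 cos 221° + 887 cos 274° + 708 cos 100.4° + T_D cos 33.9° + T_E cos 74° = 0.
        ΣF_y = 539 sin 221° + 887 sin 274° + 708 sin 100.4° + T_D sin 33.9° + T_E sin 74° = 0.
The known terms sum to (-472.7, -542.1) N, so 0.8300 T_D + 0.2756 T_E = 472.7 and 0.5577 T_D + 0.9613 T_E = 542.1.
Solving simultaneously: T_D = 473.5 N, T_E = 289.2 N.

T_D ≈ 473 N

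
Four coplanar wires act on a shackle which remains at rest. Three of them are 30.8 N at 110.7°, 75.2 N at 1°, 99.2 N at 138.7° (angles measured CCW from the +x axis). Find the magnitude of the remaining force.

F ≈ 96.1 N

Sum the known components: ΣF_x = -10.22 N, ΣF_y = 95.6 N.
For equilibrium the remaining force must supply (−ΣF_x, −ΣF_y) = (10.22, -95.6) N.
Magnitude = √((10.22)² + (-95.6)²) = 96.14 N; direction = atan2(-95.6, 10.22) = 276.1°.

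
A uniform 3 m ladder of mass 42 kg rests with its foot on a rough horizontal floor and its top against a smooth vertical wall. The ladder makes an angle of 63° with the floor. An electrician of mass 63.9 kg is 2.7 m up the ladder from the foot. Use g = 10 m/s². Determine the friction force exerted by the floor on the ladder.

f ≈ 400 N

Torques about the foot: N_wall · 3 sin 63° = 42×10×1.5 cos 63° + 63.9×10×2.7 cos 63° → N_wall = 400.03 N.
ΣF_x = 0: f_floor = N_wall = 400.03 N.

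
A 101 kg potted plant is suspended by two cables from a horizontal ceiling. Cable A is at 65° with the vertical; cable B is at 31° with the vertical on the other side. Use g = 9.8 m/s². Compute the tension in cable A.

Angles from the horizontal: cable A is 90° − 65° = 25°, cable B is 90° − 31° = 59°.
Weight W = 101 × 9.8 = 989.8 N acts straight down.
Horizontal: T_A cos 25° = T_B cos 59°  →  T_B = 1.76 T_A.
Vertical: T_A sin 25° + T_B sin 59° = 989.8.
Substituting the horizontal relation into the vertical equation gives 1.931 T_A = 989.8, so T_A = 512.6 N.

T_A ≈ 513 N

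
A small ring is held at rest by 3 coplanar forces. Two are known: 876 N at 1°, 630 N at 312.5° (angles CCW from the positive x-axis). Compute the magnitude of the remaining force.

F ≈ 1380 N

Sum the known components: ΣF_x = 1301 N, ΣF_y = -449.2 N.
For equilibrium the remaining force must supply (−ΣF_x, −ΣF_y) = (-1301, 449.2) N.
Magnitude = √((-1301)² + (449.2)²) = 1377 N; direction = atan2(449.2, -1301) = 161.0°.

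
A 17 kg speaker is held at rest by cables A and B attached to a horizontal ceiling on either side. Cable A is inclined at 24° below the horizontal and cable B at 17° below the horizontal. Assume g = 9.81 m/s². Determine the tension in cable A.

Weight W = 17 × 9.81 = 166.8 N acts straight down.
Horizontal: T_A cos 24° = T_B cos 17°  →  T_B = 0.9553 T_A.
Vertical: T_A sin 24° + T_B sin 17° = 166.8.
Substituting the horizontal relation into the vertical equation gives 0.686 T_A = 166.8, so T_A = 243.1 N.

T_A ≈ 243 N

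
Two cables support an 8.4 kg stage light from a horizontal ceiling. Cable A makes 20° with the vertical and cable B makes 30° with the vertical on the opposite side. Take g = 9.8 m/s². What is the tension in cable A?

T_A ≈ 53.7 N

Angles from the horizontal: cable A is 90° − 20° = 70°, cable B is 90° − 30° = 60°.
Weight W = 8.4 × 9.8 = 82.32 N acts straight down.
Horizontal: T_A cos 70° = T_B cos 60°  →  T_B = 0.684 T_A.
Vertical: T_A sin 70° + T_B sin 60° = 82.32.
Substituting the horizontal relation into the vertical equation gives 1.532 T_A = 82.32, so T_A = 53.73 N.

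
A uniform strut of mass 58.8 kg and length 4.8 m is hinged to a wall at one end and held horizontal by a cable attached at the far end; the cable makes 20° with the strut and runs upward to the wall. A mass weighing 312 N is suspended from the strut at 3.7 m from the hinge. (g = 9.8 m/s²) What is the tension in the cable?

Take torques about the hinge: T sin 20° · 4.8 = 58.8×9.8×2.4 + 312×3.7 = 2537.4 N·m.
So T = 2537.4 / (0.3420 × 4.8) = 1545.6 N.

T ≈ 1550 N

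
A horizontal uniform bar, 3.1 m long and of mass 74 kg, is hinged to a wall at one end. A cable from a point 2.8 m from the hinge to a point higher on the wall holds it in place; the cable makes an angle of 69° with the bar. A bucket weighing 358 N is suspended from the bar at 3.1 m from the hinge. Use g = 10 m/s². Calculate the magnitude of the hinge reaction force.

|H| ≈ 425 N

Take torques about the hinge: T sin 69° · 2.8 = 74×10×1.55 + 358×3.1 = 2256.8 N·m.
So T = 2256.8 / (0.9336 × 2.8) = 863.34 N.
ΣF_x = 0: H_x = T cos 69° = 309.39 N.
ΣF_y = 0: H_y = (74×10 + 358) − T sin 69° = 1098 − 806 = 292 N.
|H| = √(H_x² + H_y²) = √((309.39)² + (292)²) = 425.43 N.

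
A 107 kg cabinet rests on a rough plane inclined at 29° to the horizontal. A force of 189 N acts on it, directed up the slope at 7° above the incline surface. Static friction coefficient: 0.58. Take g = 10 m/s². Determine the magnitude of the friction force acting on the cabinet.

Axes along / perpendicular to the incline. W sin 29° = 518.7 N down-slope; W cos 29° = 935.8 N into the surface.
Perpendicular: N = W cos 29° − P sin 7° = 935.8 − 23.03 = 912.8 N.
Along incline: P cos 7° + f = W sin 29° (friction acts up-slope) → f = 518.7 − 187.6 = 331.2 N.
|f| = 331.2 N ≤ μN = 529.4 N, so the cabinet is indeed static.

f ≈ 331 N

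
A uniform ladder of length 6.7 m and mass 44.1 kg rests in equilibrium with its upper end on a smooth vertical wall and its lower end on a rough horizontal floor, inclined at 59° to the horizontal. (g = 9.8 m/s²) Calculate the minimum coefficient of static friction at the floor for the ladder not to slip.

ΣF_y = 0: N_floor = 44.1×9.8 = 432.18 N.
Torques about the foot: N_wall · 6.7 sin 59° = 44.1×9.8×3.35 cos 59° → N_wall = 129.84 N.
ΣF_x = 0: f_floor = N_wall = 129.84 N.
μ_min = f_floor / N_floor = 129.84 / 432.18 = 0.3004.

μ_min ≈ 0.300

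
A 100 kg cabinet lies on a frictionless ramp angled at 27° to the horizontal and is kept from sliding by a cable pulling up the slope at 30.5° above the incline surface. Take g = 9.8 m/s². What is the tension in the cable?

Take axes along and perpendicular to the incline. Weight components: W sin 27° = 444.9 N down-slope, W cos 27° = 873.2 N into the surface.
Along incline: T cos 30.5° = W sin 27° → T = 516.4 N.
Perpendicular: N = W cos 27° − T sin 30.5° = 611.1 N.

T ≈ 516 N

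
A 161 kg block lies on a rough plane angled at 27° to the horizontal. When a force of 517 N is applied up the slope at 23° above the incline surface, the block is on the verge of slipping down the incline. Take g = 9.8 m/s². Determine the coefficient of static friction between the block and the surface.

On the verge of sliding down the incline, friction is at its maximum μN and acts up the slope.
Perpendicular to incline: N = W cos 27° − P sin 23° = 1406 − 202 = 1204 N.
Along incline: P cos 23° + μN = W sin 27° → μ = (W sin 27° − P cos 23°) / N = 0.1997.

μ ≈ 0.200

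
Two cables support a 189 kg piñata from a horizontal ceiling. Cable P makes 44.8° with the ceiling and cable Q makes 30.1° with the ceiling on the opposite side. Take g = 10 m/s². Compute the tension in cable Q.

T_Q ≈ 1390 N

Weight W = 189 × 10 = 1890 N acts straight down.
Horizontal: T_P cos 44.8° = T_Q cos 30.1°  →  T_P = 1.219 T_Q.
Vertical: T_P sin 44.8° + T_Q sin 30.1° = 1890.
Substituting the horizontal relation into the vertical equation gives 1.361 T_Q = 1890, so T_Q = 1389 N.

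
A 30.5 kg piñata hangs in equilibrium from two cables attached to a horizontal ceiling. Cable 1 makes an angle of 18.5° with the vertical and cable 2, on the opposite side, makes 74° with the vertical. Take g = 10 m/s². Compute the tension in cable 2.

Angles from the horizontal: cable 1 is 90° − 18.5° = 71.5°, cable 2 is 90° − 74° = 16°.
Weight W = 30.5 × 10 = 305 N acts straight down.
Horizontal: T_1 cos 71.5° = T_2 cos 16°  →  T_1 = 3.029 T_2.
Vertical: T_1 sin 71.5° + T_2 sin 16° = 305.
Substituting the horizontal relation into the vertical equation gives 3.149 T_2 = 305, so T_2 = 96.87 N.

T_2 ≈ 96.9 N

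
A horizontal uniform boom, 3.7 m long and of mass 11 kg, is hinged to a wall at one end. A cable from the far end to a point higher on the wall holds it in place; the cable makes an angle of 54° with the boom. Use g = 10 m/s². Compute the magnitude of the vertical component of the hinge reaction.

Take torques about the hinge: T sin 54° · 3.7 = 11×10×1.85 = 203.5 N·m.
So T = 203.5 / (0.8090 × 3.7) = 67.984 N.
ΣF_y = 0: H_y = (11×10) − T sin 54° = 110 − 55 = 55 N.

|H_y| ≈ 55 N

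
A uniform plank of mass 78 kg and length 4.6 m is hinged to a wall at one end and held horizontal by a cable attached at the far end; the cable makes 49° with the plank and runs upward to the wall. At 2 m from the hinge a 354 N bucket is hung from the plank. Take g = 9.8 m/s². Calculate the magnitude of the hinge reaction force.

|H| ≈ 746 N

Take torques about the hinge: T sin 49° · 4.6 = 78×9.8×2.3 + 354×2 = 2466.1 N·m.
So T = 2466.1 / (0.7547 × 4.6) = 710.36 N.
ΣF_x = 0: H_x = T cos 49° = 466.04 N.
ΣF_y = 0: H_y = (78×9.8 + 354) − T sin 49° = 1118.4 − 536.11 = 582.29 N.
|H| = √(H_x² + H_y²) = √((466.04)² + (582.29)²) = 745.82 N.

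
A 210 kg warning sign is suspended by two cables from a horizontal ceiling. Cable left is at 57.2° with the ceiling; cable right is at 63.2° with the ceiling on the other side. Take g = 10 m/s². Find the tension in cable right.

Weight W = 210 × 10 = 2100 N acts straight down.
Horizontal: T_left cos 57.2° = T_right cos 63.2°  →  T_left = 0.8323 T_right.
Vertical: T_left sin 57.2° + T_right sin 63.2° = 2100.
Substituting the horizontal relation into the vertical equation gives 1.592 T_right = 2100, so T_right = 1319 N.

T_right ≈ 1320 N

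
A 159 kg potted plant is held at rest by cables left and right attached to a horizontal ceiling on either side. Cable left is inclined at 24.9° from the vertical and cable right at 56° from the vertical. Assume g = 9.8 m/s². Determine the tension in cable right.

Angles from the horizontal: cable left is 90° − 24.9° = 65.1°, cable right is 90° − 56° = 34°.
Weight W = 159 × 9.8 = 1558 N acts straight down.
Horizontal: T_left cos 65.1° = T_right cos 34°  →  T_left = 1.969 T_right.
Vertical: T_left sin 65.1° + T_right sin 34° = 1558.
Substituting the horizontal relation into the vertical equation gives 2.345 T_right = 1558, so T_right = 664.4 N.

T_right ≈ 664 N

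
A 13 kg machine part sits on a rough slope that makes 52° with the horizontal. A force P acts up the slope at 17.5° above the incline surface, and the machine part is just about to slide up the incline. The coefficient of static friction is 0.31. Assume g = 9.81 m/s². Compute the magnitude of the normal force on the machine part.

On the verge of sliding up the incline, friction equals μN and acts down the slope.
Perpendicular: N + P sin 17.5° = W cos 52° = 78.52 N.
Along incline: P cos 17.5° = W sin 52° + μN  with W sin 52° = 100.5 N.
Solving the pair for P and N: P = 119.2 N, N = 42.66 N (and f = μN = 13.22 N).

N ≈ 42.7 N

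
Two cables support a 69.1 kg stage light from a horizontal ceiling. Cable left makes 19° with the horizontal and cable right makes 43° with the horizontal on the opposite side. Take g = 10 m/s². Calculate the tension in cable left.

Weight W = 69.1 × 10 = 691 N acts straight down.
Horizontal: T_left cos 19° = T_right cos 43°  →  T_right = 1.293 T_left.
Vertical: T_left sin 19° + T_right sin 43° = 691.
Substituting the horizontal relation into the vertical equation gives 1.207 T_left = 691, so T_left = 572.4 N.

T_left ≈ 572 N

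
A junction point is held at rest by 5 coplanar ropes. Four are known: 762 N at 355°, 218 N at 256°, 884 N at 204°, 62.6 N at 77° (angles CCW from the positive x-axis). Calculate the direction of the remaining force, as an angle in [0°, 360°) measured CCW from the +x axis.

Sum the known components: ΣF_x = -87.13 N, ΣF_y = -576.5 N.
For equilibrium the remaining force must supply (−ΣF_x, −ΣF_y) = (87.13, 576.5) N.
Magnitude = √((87.13)² + (576.5)²) = 583 N; direction = atan2(576.5, 87.13) = 81.4°.

θ ≈ 81.4°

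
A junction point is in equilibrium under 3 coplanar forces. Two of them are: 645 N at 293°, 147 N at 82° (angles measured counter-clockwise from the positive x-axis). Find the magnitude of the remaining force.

F ≈ 524 N

Sum the known components: ΣF_x = 272.5 N, ΣF_y = -448.2 N.
For equilibrium the remaining force must supply (−ΣF_x, −ΣF_y) = (-272.5, 448.2) N.
Magnitude = √((-272.5)² + (448.2)²) = 524.5 N; direction = atan2(448.2, -272.5) = 121.3°.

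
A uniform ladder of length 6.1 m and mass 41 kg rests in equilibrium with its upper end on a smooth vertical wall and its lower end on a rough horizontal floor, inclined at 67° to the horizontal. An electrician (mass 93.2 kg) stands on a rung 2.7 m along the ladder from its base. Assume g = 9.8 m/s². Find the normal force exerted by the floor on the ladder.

ΣF_y = 0: N_floor = 41×9.8 + 93.2×9.8 = 1315.2 N.

N_floor ≈ 1320 N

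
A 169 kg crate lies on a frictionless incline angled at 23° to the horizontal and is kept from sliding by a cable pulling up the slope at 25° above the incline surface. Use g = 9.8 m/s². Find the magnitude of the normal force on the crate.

Take axes along and perpendicular to the incline. Weight components: W sin 23° = 647.1 N down-slope, W cos 23° = 1525 N into the surface.
Along incline: T cos 25° = W sin 23° → T = 714 N.
Perpendicular: N = W cos 23° − T sin 25° = 1223 N.

N ≈ 1220 N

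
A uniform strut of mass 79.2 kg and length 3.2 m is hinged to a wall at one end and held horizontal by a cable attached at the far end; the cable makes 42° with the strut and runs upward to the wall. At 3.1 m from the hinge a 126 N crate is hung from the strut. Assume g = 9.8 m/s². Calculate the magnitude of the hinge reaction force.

Take torques about the hinge: T sin 42° · 3.2 = 79.2×9.8×1.6 + 126×3.1 = 1632.5 N·m.
So T = 1632.5 / (0.6691 × 3.2) = 762.4 N.
ΣF_x = 0: H_x = T cos 42° = 566.57 N.
ΣF_y = 0: H_y = (79.2×9.8 + 126) − T sin 42° = 902.16 − 510.14 = 392.02 N.
|H| = √(H_x² + H_y²) = √((566.57)² + (392.02)²) = 688.97 N.

|H| ≈ 689 N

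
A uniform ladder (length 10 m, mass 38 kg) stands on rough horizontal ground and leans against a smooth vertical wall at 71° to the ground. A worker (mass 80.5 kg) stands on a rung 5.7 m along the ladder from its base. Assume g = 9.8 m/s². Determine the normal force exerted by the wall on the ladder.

Torques about the foot: N_wall · 10 sin 71° = 38×9.8×5 cos 71° + 80.5×9.8×5.7 cos 71° → N_wall = 218.95 N.

N_wall ≈ 219 N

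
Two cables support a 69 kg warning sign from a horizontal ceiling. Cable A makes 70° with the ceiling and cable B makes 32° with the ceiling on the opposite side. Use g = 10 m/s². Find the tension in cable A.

Weight W = 69 × 10 = 690 N acts straight down.
Horizontal: T_A cos 70° = T_B cos 32°  →  T_B = 0.4033 T_A.
Vertical: T_A sin 70° + T_B sin 32° = 690.
Substituting the horizontal relation into the vertical equation gives 1.153 T_A = 690, so T_A = 598.2 N.

T_A ≈ 598 N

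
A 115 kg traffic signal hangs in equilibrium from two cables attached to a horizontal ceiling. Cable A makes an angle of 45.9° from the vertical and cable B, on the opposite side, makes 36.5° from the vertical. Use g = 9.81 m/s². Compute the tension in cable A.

T_A ≈ 677 N

Angles from the horizontal: cable A is 90° − 45.9° = 44.1°, cable B is 90° − 36.5° = 53.5°.
Weight W = 115 × 9.81 = 1128 N acts straight down.
Horizontal: T_A cos 44.1° = T_B cos 53.5°  →  T_B = 1.207 T_A.
Vertical: T_A sin 44.1° + T_B sin 53.5° = 1128.
Substituting the horizontal relation into the vertical equation gives 1.666 T_A = 1128, so T_A = 677 N.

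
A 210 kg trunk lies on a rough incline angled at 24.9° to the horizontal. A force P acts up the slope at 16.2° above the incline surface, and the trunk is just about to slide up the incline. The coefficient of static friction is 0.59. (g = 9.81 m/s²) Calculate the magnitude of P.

On the verge of sliding up the incline, friction equals μN and acts down the slope.
Perpendicular: N + P sin 16.2° = W cos 24.9° = 1869 N.
Along incline: P cos 16.2° = W sin 24.9° + μN  with W sin 24.9° = 867.4 N.
Solving the pair for P and N: P = 1751 N, N = 1380 N (and f = μN = 814.2 N).

P ≈ 1750 N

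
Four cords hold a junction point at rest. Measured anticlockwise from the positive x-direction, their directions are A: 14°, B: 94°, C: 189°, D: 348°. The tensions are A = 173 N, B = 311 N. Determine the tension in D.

Resolve: ΣF_x = 173 cos 14° + 311 cos 94° + T_C cos 189° + T_D cos 348° = 0.
        ΣF_y = 173 sin 14° + 311 sin 94° + T_C sin 189° + T_D sin 348° = 0.
The known terms sum to (146.2, 352.1) N, so -0.9877 T_C + 0.9781 T_D = -146.2 and -0.1564 T_C − 0.2079 T_D = -352.1.
Solving simultaneously: T_C = 1046 N, T_D = 906.6 N.

T_D ≈ 907 N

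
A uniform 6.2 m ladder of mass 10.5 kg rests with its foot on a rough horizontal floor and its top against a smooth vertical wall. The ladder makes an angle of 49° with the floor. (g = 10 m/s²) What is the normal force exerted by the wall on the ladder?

Torques about the foot: N_wall · 6.2 sin 49° = 10.5×10×3.1 cos 49° → N_wall = 45.638 N.

N_wall ≈ 45.6 N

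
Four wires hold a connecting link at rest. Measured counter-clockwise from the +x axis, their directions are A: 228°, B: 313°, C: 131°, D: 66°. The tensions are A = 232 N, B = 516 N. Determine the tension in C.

T_C ≈ 445 N

Resolve: ΣF_x = 232 cos 228° + 516 cos 313° + T_C cos 131° + T_D cos 66° = 0.
        ΣF_y = 232 sin 228° + 516 sin 313° + T_C sin 131° + T_D sin 66° = 0.
The known terms sum to (196.7, -549.8) N, so -0.6561 T_C + 0.4067 T_D = -196.7 and 0.7547 T_C + 0.9135 T_D = 549.8.
Solving simultaneously: T_C = 445 N, T_D = 234.2 N.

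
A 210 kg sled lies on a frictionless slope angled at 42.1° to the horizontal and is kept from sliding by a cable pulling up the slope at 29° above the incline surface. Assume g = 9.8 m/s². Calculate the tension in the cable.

Take axes along and perpendicular to the incline. Weight components: W sin 42.1° = 1380 N down-slope, W cos 42.1° = 1527 N into the surface.
Along incline: T cos 29° = W sin 42.1° → T = 1578 N.
Perpendicular: N = W cos 42.1° − T sin 29° = 762.2 N.

T ≈ 1580 N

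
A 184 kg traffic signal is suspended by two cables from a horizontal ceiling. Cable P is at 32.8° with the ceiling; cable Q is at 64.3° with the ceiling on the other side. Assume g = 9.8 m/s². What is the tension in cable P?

Weight W = 184 × 9.8 = 1803 N acts straight down.
Horizontal: T_P cos 32.8° = T_Q cos 64.3°  →  T_Q = 1.938 T_P.
Vertical: T_P sin 32.8° + T_Q sin 64.3° = 1803.
Substituting the horizontal relation into the vertical equation gives 2.288 T_P = 1803, so T_P = 788 N.

T_P ≈ 788 N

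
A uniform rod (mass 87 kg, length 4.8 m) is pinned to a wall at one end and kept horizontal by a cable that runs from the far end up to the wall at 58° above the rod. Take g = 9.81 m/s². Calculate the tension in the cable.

Take torques about the hinge: T sin 58° · 4.8 = 87×9.81×2.4 = 2048.3 N·m.
So T = 2048.3 / (0.8480 × 4.8) = 503.2 N.

T ≈ 503 N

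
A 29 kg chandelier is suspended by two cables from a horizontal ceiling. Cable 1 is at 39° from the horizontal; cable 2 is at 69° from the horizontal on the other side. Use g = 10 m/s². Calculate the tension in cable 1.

T_1 ≈ 109 N

Weight W = 29 × 10 = 290 N acts straight down.
Horizontal: T_1 cos 39° = T_2 cos 69°  →  T_2 = 2.169 T_1.
Vertical: T_1 sin 39° + T_2 sin 69° = 290.
Substituting the horizontal relation into the vertical equation gives 2.654 T_1 = 290, so T_1 = 109.3 N.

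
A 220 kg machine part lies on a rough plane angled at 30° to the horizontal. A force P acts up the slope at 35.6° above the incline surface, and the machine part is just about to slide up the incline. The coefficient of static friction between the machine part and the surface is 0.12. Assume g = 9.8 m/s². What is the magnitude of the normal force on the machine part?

On the verge of sliding up the incline, friction equals μN and acts down the slope.
Perpendicular: N + P sin 35.6° = W cos 30° = 1867 N.
Along incline: P cos 35.6° = W sin 30° + μN  with W sin 30° = 1078 N.
Solving the pair for P and N: P = 1475 N, N = 1009 N (and f = μN = 121 N).

N ≈ 1010 N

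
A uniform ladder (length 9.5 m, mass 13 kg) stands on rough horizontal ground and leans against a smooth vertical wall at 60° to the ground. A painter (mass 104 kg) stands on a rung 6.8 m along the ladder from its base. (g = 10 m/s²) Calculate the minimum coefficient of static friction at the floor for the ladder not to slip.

μ_min ≈ 0.399

ΣF_y = 0: N_floor = 13×10 + 104×10 = 1170 N.
Torques about the foot: N_wall · 9.5 sin 60° = 13×10×4.75 cos 60° + 104×10×6.8 cos 60° → N_wall = 467.32 N.
ΣF_x = 0: f_floor = N_wall = 467.32 N.
μ_min = f_floor / N_floor = 467.32 / 1170 = 0.3994.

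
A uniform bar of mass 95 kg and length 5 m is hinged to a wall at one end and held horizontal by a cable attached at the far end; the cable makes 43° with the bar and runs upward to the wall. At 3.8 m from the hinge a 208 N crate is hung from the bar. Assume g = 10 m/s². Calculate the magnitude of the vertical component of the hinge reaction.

Take torques about the hinge: T sin 43° · 5 = 95×10×2.5 + 208×3.8 = 3165.4 N·m.
So T = 3165.4 / (0.6820 × 5) = 928.27 N.
ΣF_y = 0: H_y = (95×10 + 208) − T sin 43° = 1158 − 633.08 = 524.92 N.

|H_y| ≈ 525 N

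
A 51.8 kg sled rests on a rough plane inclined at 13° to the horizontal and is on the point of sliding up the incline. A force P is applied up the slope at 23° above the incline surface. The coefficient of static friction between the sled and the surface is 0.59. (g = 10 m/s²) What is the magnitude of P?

On the verge of sliding up the incline, friction equals μN and acts down the slope.
Perpendicular: N + P sin 23° = W cos 13° = 504.7 N.
Along incline: P cos 23° = W sin 13° + μN  with W sin 13° = 116.5 N.
Solving the pair for P and N: P = 359.9 N, N = 364.1 N (and f = μN = 214.8 N).

P ≈ 360 N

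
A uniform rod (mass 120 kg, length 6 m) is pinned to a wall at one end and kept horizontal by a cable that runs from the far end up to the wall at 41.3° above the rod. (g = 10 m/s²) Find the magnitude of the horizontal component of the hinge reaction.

Take torques about the hinge: T sin 41.3° · 6 = 120×10×3 = 3600 N·m.
So T = 3600 / (0.6600 × 6) = 909.09 N.
ΣF_x = 0: H_x = T cos 41.3° = 682.97 N.

H_x ≈ 683 N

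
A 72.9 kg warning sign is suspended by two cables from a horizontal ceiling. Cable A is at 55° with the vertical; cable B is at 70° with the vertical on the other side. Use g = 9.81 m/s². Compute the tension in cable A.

Angles from the horizontal: cable A is 90° − 55° = 35°, cable B is 90° − 70° = 20°.
Weight W = 72.9 × 9.81 = 715.1 N acts straight down.
Horizontal: T_A cos 35° = T_B cos 20°  →  T_B = 0.8717 T_A.
Vertical: T_A sin 35° + T_B sin 20° = 715.1.
Substituting the horizontal relation into the vertical equation gives 0.8717 T_A = 715.1, so T_A = 820.4 N.

T_A ≈ 820 N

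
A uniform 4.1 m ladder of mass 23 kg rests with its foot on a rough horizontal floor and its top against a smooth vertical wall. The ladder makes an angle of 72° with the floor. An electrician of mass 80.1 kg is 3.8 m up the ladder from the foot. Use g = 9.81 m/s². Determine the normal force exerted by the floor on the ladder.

ΣF_y = 0: N_floor = 23×9.81 + 80.1×9.81 = 1011.4 N.

N_floor ≈ 1010 N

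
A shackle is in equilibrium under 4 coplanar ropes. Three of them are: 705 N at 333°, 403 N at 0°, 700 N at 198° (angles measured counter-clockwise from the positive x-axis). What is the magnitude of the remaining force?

F ≈ 649 N

Sum the known components: ΣF_x = 365.4 N, ΣF_y = -536.4 N.
For equilibrium the remaining force must supply (−ΣF_x, −ΣF_y) = (-365.4, 536.4) N.
Magnitude = √((-365.4)² + (536.4)²) = 649 N; direction = atan2(536.4, -365.4) = 124.3°.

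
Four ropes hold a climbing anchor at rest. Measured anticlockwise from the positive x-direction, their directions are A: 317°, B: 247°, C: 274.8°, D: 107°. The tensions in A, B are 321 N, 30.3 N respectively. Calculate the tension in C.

Resolve: ΣF_x = 321 cos 317° + 30.3 cos 247° + T_C cos 274.8° + T_D cos 107° = 0.
        ΣF_y = 321 sin 317° + 30.3 sin 247° + T_C sin 274.8° + T_D sin 107° = 0.
The known terms sum to (222.9, -246.8) N, so 0.0837 T_C − 0.2924 T_D = -222.9 and -0.9965 T_C + 0.9563 T_D = 246.8.
Solving simultaneously: T_C = 667.3 N, T_D = 953.5 N.

T_C ≈ 667 N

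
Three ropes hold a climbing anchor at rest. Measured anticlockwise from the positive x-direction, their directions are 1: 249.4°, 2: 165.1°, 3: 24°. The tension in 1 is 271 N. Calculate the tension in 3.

Resolve: ΣF_x = 271 cos 249.4° + T_2 cos 165.1° + T_3 cos 24° = 0.
        ΣF_y = 271 sin 249.4° + T_2 sin 165.1° + T_3 sin 24° = 0.
The known terms sum to (-95.35, -253.7) N, so -0.9664 T_2 + 0.9135 T_3 = 95.35 and 0.2571 T_2 + 0.4067 T_3 = 253.7.
Solving simultaneously: T_2 = 307.3 N, T_3 = 429.4 N.

T_3 ≈ 429 N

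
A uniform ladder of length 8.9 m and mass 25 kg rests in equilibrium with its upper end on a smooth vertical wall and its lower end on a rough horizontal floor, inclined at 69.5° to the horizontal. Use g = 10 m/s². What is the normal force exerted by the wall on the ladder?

Torques about the foot: N_wall · 8.9 sin 69.5° = 25×10×4.45 cos 69.5° → N_wall = 46.736 N.

N_wall ≈ 46.7 N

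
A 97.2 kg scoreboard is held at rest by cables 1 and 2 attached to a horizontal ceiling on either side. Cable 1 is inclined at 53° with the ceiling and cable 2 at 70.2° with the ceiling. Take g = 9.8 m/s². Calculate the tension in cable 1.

Weight W = 97.2 × 9.8 = 952.6 N acts straight down.
Horizontal: T_1 cos 53° = T_2 cos 70.2°  →  T_2 = 1.777 T_1.
Vertical: T_1 sin 53° + T_2 sin 70.2° = 952.6.
Substituting the horizontal relation into the vertical equation gives 2.47 T_1 = 952.6, so T_1 = 385.6 N.

T_1 ≈ 386 N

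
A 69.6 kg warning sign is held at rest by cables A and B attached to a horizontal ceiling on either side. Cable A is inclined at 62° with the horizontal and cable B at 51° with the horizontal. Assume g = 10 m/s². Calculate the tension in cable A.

Weight W = 69.6 × 10 = 696 N acts straight down.
Horizontal: T_A cos 62° = T_B cos 51°  →  T_B = 0.746 T_A.
Vertical: T_A sin 62° + T_B sin 51° = 696.
Substituting the horizontal relation into the vertical equation gives 1.463 T_A = 696, so T_A = 475.8 N.

T_A ≈ 476 N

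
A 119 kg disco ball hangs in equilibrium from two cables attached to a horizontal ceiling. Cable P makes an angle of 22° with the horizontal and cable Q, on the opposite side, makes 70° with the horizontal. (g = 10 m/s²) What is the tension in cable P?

T_P ≈ 407 N

Weight W = 119 × 10 = 1190 N acts straight down.
Horizontal: T_P cos 22° = T_Q cos 70°  →  T_Q = 2.711 T_P.
Vertical: T_P sin 22° + T_Q sin 70° = 1190.
Substituting the horizontal relation into the vertical equation gives 2.922 T_P = 1190, so T_P = 407.3 N.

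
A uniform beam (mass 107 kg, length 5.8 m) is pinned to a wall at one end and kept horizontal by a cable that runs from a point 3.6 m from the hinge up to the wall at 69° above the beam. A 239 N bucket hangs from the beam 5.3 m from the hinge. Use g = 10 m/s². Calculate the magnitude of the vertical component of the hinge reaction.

Take torques about the hinge: T sin 69° · 3.6 = 107×10×2.9 + 239×5.3 = 4369.7 N·m.
So T = 4369.7 / (0.9336 × 3.6) = 1300.2 N.
ΣF_y = 0: H_y = (107×10 + 239) − T sin 69° = 1309 − 1213.8 = 95.194 N.

|H_y| ≈ 95.2 N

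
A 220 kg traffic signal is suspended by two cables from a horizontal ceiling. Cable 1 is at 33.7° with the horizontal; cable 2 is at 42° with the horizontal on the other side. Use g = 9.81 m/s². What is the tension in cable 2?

T_2 ≈ 1850 N

Weight W = 220 × 9.81 = 2158 N acts straight down.
Horizontal: T_1 cos 33.7° = T_2 cos 42°  →  T_1 = 0.8933 T_2.
Vertical: T_1 sin 33.7° + T_2 sin 42° = 2158.
Substituting the horizontal relation into the vertical equation gives 1.165 T_2 = 2158, so T_2 = 1853 N.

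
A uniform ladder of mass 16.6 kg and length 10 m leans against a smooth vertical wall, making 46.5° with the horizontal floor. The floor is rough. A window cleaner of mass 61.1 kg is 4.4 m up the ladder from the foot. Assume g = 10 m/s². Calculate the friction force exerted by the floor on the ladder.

Torques about the foot: N_wall · 10 sin 46.5° = 16.6×10×5 cos 46.5° + 61.1×10×4.4 cos 46.5° → N_wall = 333.88 N.
ΣF_x = 0: f_floor = N_wall = 333.88 N.

f ≈ 334 N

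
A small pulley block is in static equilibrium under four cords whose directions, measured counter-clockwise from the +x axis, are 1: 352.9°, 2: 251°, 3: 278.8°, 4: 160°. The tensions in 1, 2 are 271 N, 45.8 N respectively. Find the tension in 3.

Resolve: ΣF_x = 271 cos 352.9° + 45.8 cos 251° + T_3 cos 278.8° + T_4 cos 160° = 0.
        ΣF_y = 271 sin 352.9° + 45.8 sin 251° + T_3 sin 278.8° + T_4 sin 160° = 0.
The known terms sum to (254, -76.8) N, so 0.1530 T_3 − 0.9397 T_4 = -254 and -0.9882 T_3 + 0.3420 T_4 = 76.8.
Solving simultaneously: T_3 = 16.78 N, T_4 = 273 N.

T_3 ≈ 16.8 N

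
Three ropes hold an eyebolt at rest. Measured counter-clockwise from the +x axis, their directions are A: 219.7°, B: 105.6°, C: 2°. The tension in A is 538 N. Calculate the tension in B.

T_B ≈ 338 N

Resolve: ΣF_x = 538 cos 219.7° + T_B cos 105.6° + T_C cos 2° = 0.
        ΣF_y = 538 sin 219.7° + T_B sin 105.6° + T_C sin 2° = 0.
The known terms sum to (-413.9, -343.7) N, so -0.2689 T_B + 0.9994 T_C = 413.9 and 0.9632 T_B + 0.0349 T_C = 343.7.
Solving simultaneously: T_B = 338.5 N, T_C = 505.3 N.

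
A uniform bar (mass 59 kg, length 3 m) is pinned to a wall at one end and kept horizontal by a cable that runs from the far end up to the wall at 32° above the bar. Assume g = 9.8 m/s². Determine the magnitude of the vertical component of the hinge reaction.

|H_y| ≈ 289 N

Take torques about the hinge: T sin 32° · 3 = 59×9.8×1.5 = 867.3 N·m.
So T = 867.3 / (0.5299 × 3) = 545.55 N.
ΣF_y = 0: H_y = (59×9.8) − T sin 32° = 578.2 − 289.1 = 289.1 N.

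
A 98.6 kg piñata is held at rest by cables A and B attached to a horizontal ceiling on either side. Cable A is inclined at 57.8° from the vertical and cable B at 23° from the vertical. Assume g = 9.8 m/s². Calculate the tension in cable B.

Angles from the horizontal: cable A is 90° − 57.8° = 32.2°, cable B is 90° − 23° = 67°.
Weight W = 98.6 × 9.8 = 966.3 N acts straight down.
Horizontal: T_A cos 32.2° = T_B cos 67°  →  T_A = 0.4618 T_B.
Vertical: T_A sin 32.2° + T_B sin 67° = 966.3.
Substituting the horizontal relation into the vertical equation gives 1.167 T_B = 966.3, so T_B = 828.3 N.

T_B ≈ 828 N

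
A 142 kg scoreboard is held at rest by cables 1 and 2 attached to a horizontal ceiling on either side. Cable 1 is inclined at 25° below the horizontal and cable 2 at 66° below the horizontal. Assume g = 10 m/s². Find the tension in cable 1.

T_1 ≈ 578 N

Weight W = 142 × 10 = 1420 N acts straight down.
Horizontal: T_1 cos 25° = T_2 cos 66°  →  T_2 = 2.228 T_1.
Vertical: T_1 sin 25° + T_2 sin 66° = 1420.
Substituting the horizontal relation into the vertical equation gives 2.458 T_1 = 1420, so T_1 = 577.7 N.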